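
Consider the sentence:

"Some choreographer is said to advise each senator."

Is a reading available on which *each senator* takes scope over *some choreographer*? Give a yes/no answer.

Yes

The matrix predicate is a raising verb, whose infinitival complement is not a scope island — *each senator* can QR into the matrix clause.
With no island boundary between them, the object can take inverse scope over the subject via ordinary QR within the clause.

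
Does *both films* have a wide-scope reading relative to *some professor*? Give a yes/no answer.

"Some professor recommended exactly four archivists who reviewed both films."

*both films* sits inside the relative clause *who reviewed both films* modifying *exactly four archivists*.
QR out of a relative clause is ruled out by the relative-clause island constraint.
*both films* is confined to the island and cannot take scope over *some professor*.

No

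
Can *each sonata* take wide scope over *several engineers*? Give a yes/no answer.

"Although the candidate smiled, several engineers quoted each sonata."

Yes

Neither queried DP is inside the adjunct, so the adjunct-island constraint does not apply.
QR within a single clause is free, so the lower quantifier may take scope over the higher one.
So *each sonata* > *several engineers* is among the available readings.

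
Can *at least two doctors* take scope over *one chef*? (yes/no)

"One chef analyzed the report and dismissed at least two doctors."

*at least two doctors* sits inside one conjunct of the coordinate structure (*dismissed at least two doctors*).
A quantifier cannot raise out of one conjunct of a coordination across the whole coordinate structure — the CSC applies to QR.
The inverse ordering *at least two doctors* > *one chef* is therefore underivable.

No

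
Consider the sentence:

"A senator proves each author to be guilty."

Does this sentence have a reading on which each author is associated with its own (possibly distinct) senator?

This is the *each author* > *a senator* reading.
*each author* is an ECM subject; ECM complements are not islands, and the embedded quantifier may take matrix scope.
No island intervenes, so both surface and inverse scope are derivable.

Yes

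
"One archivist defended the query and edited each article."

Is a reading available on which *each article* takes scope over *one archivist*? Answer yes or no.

The target quantifier *each article* is part of one conjunct of the coordinate structure (*edited each article*).
QR out of a conjunct would have to apply non-ATB, which the CSC forbids.
The inverse ordering *each article* > *one archivist* is therefore underivable.
(Only the surface reading survives: one fixed archivist with respect to all the relevant articles.)

No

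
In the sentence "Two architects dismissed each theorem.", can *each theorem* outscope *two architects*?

Yes

*two architects* and *each theorem* are co-arguments of the matrix verb, with nothing but a clause-internal boundary between them.
No island intervenes, so both surface and inverse scope are derivable.
The sentence is scopally ambiguous between *two architects* > *each theorem* and *each theorem* > *two architects*.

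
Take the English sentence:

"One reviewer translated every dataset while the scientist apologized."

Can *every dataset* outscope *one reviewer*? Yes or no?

Yes

Although there is an adjunct clause, *every dataset* is in the main clause, not inside the adjunct.
Nothing blocks QR of the lower DP to a position above the higher one, so inverse scope is available.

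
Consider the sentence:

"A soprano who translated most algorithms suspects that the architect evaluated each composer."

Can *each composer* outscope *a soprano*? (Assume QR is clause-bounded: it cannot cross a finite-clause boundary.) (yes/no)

No

The DP *each composer* is contained in the finite complement clause *that the architect evaluated each composer*.
Under clause-bounded QR, a quantifier in an embedded finite clause cannot raise into the matrix clause.
So *each composer* cannot raise to a position above *a soprano*.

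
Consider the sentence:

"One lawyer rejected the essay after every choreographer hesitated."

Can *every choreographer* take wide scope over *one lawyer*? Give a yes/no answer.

The target quantifier *every choreographer* is part of the adjunct clause *after every choreographer hesitated*.
Adverbial clauses are not L-marked, so they are barriers for QR — the quantifier cannot escape the adjunct.
Hence only narrow scope for *every choreographer* (under *one lawyer*) survives.

No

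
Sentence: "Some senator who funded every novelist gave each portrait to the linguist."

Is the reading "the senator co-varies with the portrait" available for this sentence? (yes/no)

Yes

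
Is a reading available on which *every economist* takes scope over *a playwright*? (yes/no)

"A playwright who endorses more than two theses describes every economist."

*every economist* is a matrix argument; only *a playwright* is modified by the relative clause *who endorses more than two theses*, so the RC island is irrelevant to the target quantifier.
Nothing blocks QR of the lower DP to a position above the higher one, so inverse scope is available.

Yes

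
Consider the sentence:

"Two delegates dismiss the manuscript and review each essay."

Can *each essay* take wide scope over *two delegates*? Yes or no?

The target quantifier *each essay* is part of one conjunct of the coordinate structure (*review each essay*).
A quantifier cannot raise out of one conjunct of a coordination across the whole coordinate structure — the CSC applies to QR.
So *each essay* cannot raise to a position above *two delegates*.

No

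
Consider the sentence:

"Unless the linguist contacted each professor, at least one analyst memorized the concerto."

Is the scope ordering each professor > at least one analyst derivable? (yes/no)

*each professor* occurs within the adjunct clause *unless the linguist contacted each professor*.
Adjuncts are opaque for quantifier raising; a quantifier in an adjunct stays inside it.
So *each professor* cannot raise to a position above *at least one analyst*.

No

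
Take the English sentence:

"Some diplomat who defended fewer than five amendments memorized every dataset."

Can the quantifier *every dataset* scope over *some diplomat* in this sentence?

The RC *who defended fewer than five amendments* is an island, but *every dataset* is not inside it — it is the matrix object, a clausemate of *some diplomat*.
With no island boundary between them, the object can take inverse scope over the subject via ordinary QR within the clause.

Yes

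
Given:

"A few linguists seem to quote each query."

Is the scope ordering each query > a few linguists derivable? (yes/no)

Yes

*each query* is the object of the infinitival complement of a raising predicate; raising infinitives are transparent for QR, so the two DPs are in effect clausemates.
No island intervenes, so both surface and inverse scope are derivable.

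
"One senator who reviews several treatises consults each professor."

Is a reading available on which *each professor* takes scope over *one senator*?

Yes

*each professor* is a matrix argument; only *one senator* is modified by the relative clause *who reviews several treatises*, so the RC island is irrelevant to the target quantifier.
Nothing blocks QR of the lower DP to a position above the higher one, so inverse scope is available.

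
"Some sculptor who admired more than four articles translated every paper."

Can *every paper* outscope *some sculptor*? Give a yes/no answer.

*every paper* is a matrix argument; only *some sculptor* is modified by the relative clause *who admired more than four articles*, so the RC island is irrelevant to the target quantifier.
Since no island is crossed, the inverse ordering is licensed alongside surface scope.
So *every paper* > *some sculptor* is among the available readings.

Yes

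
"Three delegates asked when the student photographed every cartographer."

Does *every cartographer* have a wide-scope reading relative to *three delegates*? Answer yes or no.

No

The DP *every cartographer* is contained in the embedded question *when the student photographed every cartographer*.
QR across an interrogative CP boundary is ruled out as a wh-island violation.
There is no licit LF on which *every cartographer* c-commands *three delegates*.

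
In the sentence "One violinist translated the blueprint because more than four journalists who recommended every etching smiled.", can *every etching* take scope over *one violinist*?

Structurally, *every etching* is inside the relative clause *who recommended every etching*, which is itself inside the adjunct *because more than four journalists who recommended every etching smiled*.
Both the relative clause and the enclosing adjunct are scope islands; QR cannot cross either.
So the wide-scope reading for *every etching* is blocked.

No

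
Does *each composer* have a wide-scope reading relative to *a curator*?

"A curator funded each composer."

*each composer* is the matrix object and *a curator* the matrix subject; the two are clausemates.
With no island boundary between them, the object can take inverse scope over the subject via ordinary QR within the clause.

Yes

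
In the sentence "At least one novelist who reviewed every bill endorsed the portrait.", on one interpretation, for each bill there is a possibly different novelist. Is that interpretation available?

No

That reading corresponds to *every bill* > *at least one novelist*.
The target quantifier *every bill* is part of the relative clause *who reviewed every bill*.
Quantifiers inside a relative clause are trapped there; the RC boundary blocks QR.
The inverse ordering *every bill* > *at least one novelist* is therefore underivable.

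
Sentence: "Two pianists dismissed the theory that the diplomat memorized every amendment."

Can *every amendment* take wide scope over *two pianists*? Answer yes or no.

Structurally, *every amendment* is inside the complex NP *the theory that the diplomat memorized every amendment*.
The Complex NP Constraint bars QR out of the complement clause of a noun.
The inverse ordering *every amendment* > *two pianists* is therefore underivable.

No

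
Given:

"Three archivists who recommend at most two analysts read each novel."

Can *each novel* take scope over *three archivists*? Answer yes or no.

*each novel* sits in the matrix clause, not in the relative clause on *three archivists*.
No island intervenes, so both surface and inverse scope are derivable.

Yes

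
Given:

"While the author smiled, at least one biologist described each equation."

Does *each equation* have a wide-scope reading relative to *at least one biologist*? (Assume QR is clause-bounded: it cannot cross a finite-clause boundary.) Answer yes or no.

Neither queried DP is inside the adjunct, so the adjunct-island constraint does not apply.
Since no island is crossed, the inverse ordering is licensed alongside surface scope.

Yes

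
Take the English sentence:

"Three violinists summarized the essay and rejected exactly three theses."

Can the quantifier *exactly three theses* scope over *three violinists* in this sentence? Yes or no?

No

The DP *exactly three theses* is contained in one conjunct of the coordinate structure (*rejected exactly three theses*).
QR out of a conjunct would have to apply non-ATB, which the CSC forbids.
So the wide-scope reading for *exactly three theses* is blocked.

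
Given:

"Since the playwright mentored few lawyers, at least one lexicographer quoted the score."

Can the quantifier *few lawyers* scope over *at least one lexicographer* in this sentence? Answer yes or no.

No

*few lawyers* is embedded in the adjunct clause *since the playwright mentored few lawyers*.
Since the clause is an adjunct (not a complement), the Adjunct Condition blocks QR across its edge.
*few lawyers* is confined to the island and cannot take scope over *at least one lexicographer*.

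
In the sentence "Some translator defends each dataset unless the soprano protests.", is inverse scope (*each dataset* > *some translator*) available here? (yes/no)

Yes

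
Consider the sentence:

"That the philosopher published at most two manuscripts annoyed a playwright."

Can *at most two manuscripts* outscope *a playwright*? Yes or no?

No

*at most two manuscripts* occurs within the sentential subject *that the philosopher published at most two manuscripts*.
Clausal subjects are scope islands; QR from inside the subject into the matrix is barred.
The ordering *at most two manuscripts* > *a playwright* is therefore underivable.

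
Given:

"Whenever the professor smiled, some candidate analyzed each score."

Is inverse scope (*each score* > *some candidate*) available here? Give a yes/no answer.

Although there is an adjunct clause, *each score* is in the main clause, not inside the adjunct.
No island intervenes, so both surface and inverse scope are derivable.

Yes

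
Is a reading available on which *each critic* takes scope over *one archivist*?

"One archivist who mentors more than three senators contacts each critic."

*each critic* is a matrix argument; only *one archivist* is modified by the relative clause *who mentors more than three senators*, so the RC island is irrelevant to the target quantifier.
Ordinary QR to a clause-peripheral position gives the wide-scope LF for the lower DP.
The sentence is scopally ambiguous between *one archivist* > *each critic* and *each critic* > *one archivist*.

Yes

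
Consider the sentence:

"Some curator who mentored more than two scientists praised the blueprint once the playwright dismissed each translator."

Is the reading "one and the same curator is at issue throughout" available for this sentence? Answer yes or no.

The paraphrase describes the scope ordering *some curator* > *each translator*.
Nothing needs to raise for *some curator* > *each translator*, so no island constraint is at stake.

Yes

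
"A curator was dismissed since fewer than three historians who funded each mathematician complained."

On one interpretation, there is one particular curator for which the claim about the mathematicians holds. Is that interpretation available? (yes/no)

Yes

That reading corresponds to *a curator* > *each mathematician*.
That is the surface-scope ordering, which is always one of the available readings — island constraints only ever restrict inverse scope.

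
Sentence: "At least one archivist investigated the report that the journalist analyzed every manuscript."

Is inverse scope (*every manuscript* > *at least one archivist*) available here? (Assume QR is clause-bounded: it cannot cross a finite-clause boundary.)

*every manuscript* occurs within the complex NP *the report that the journalist analyzed every manuscript*.
Since the clause is the complement of a nominal head, the CNPC blocks scope extraction.
*every manuscript* is confined to the island and cannot take scope over *at least one archivist*.

No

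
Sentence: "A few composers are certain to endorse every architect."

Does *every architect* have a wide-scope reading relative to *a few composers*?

Yes

Raising constructions are monoclausal for scope purposes; *every architect* is not separated from *a few composers* by any island.
No island intervenes, so both surface and inverse scope are derivable.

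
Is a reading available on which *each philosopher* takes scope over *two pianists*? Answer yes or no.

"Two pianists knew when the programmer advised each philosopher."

Structurally, *each philosopher* is inside the embedded question *when the programmer advised each philosopher*.
Embedded questions are wh-islands: a quantifier inside an indirect question cannot QR into the matrix clause.
The inverse ordering *each philosopher* > *two pianists* is therefore underivable.

No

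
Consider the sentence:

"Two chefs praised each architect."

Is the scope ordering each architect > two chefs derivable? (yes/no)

*each architect* and *two chefs* are in the same minimal clause.
No island intervenes, so both surface and inverse scope are derivable.

Yes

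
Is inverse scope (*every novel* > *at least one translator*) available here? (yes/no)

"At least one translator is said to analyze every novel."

*every novel* is inside a raising infinitive, which is transparent to QR (no CP barrier), so it behaves as a matrix argument.
No island intervenes, so both surface and inverse scope are derivable.
So *every novel* > *at least one translator* is among the available readings.

Yes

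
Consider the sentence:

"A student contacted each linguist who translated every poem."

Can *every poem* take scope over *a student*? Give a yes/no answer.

*every poem* occurs within the relative clause *who translated every poem* modifying *each linguist*.
Relative clauses are scope islands: a quantifier cannot QR out of a relative clause to take scope in the matrix clause.
*every poem* > *a student* would require crossing that boundary, which is illicit.

No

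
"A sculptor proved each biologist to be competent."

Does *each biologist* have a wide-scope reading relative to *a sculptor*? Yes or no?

*each biologist* is the subject of an ECM infinitive — the infinitival complement of an ECM verb is not a scope island, so *each biologist* can raise into the matrix clause.
No island intervenes, so both surface and inverse scope are derivable.

Yes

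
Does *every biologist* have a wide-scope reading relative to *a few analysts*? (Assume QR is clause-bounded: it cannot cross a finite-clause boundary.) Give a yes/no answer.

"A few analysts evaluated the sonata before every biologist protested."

The target quantifier *every biologist* is part of the adjunct clause *before every biologist protested*.
Adverbial clauses are not L-marked, so they are barriers for QR — the quantifier cannot escape the adjunct.
So the wide-scope reading for *every biologist* is blocked.

No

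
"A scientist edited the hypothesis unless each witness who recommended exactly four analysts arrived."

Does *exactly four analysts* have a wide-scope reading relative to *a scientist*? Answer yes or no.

No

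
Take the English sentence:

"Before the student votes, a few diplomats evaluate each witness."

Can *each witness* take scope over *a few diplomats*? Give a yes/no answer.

Yes

*each witness* is a matrix argument; the adjunct is an island but the target quantifier is outside it.
QR within a single clause is free, so the lower quantifier may take scope over the higher one.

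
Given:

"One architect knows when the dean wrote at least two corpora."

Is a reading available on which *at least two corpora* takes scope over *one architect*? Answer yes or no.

Structurally, *at least two corpora* is inside the embedded question *when the dean wrote at least two corpora*.
Embedded wh-clauses are opaque for QR, so the quantifier stays inside the question.
*at least two corpora* is confined to the island and cannot take scope over *one architect*.
(Only the surface reading survives: one fixed architect with respect to all the relevant corpora.)

No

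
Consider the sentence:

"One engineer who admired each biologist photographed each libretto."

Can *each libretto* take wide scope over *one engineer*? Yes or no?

*each libretto* sits in the matrix clause, not in the relative clause on *one engineer*.
Nothing blocks QR of the lower DP to a position above the higher one, so inverse scope is available.
Both orderings are possible: *one engineer* > *each libretto* and *each libretto* > *one engineer*.

Yes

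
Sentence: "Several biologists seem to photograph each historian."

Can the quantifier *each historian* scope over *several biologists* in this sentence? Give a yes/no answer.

Raising constructions are monoclausal for scope purposes; *each historian* is not separated from *several biologists* by any island.
With no island boundary between them, the object can take inverse scope over the subject via ordinary QR within the clause.

Yes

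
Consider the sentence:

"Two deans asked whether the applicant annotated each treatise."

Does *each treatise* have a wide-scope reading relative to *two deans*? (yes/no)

No

Structurally, *each treatise* is inside the embedded question *whether the applicant annotated each treatise*.
The wh-island constraint blocks QR out of an embedded interrogative.
The inverse ordering *each treatise* > *two deans* is therefore underivable.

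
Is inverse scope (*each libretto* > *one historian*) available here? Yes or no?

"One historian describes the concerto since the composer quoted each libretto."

Structurally, *each libretto* is inside the adjunct clause *since the composer quoted each libretto*.
Scope out of an adjunct clause is unavailable: QR respects the adjunct-island constraint.
So *each libretto* cannot raise to a position above *one historian*.
(Only the surface reading survives: one fixed historian with respect to all the relevant librettos.)

No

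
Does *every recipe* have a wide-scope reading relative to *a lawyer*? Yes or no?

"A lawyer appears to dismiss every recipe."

Raising constructions are monoclausal for scope purposes; *every recipe* is not separated from *a lawyer* by any island.
No island intervenes, so both surface and inverse scope are derivable.
Both orderings are possible: *a lawyer* > *every recipe* and *every recipe* > *a lawyer*.

Yes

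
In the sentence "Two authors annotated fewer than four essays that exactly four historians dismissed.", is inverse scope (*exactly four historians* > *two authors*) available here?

No

The target quantifier *exactly four historians* is part of the relative clause *that exactly four historians dismissed* modifying *fewer than four essays*.
Relative clauses are scope islands: a quantifier cannot QR out of a relative clause to take scope in the matrix clause.
So *exactly four historians* cannot raise high enough to outscope *two authors*; only the surface ordering *two authors* > *exactly four historians* is available.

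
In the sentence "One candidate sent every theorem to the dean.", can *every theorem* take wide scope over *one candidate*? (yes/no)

Yes

*one candidate* and *every theorem* are co-arguments of the matrix verb, with nothing but a clause-internal boundary between them.
Since no island is crossed, the inverse ordering is licensed alongside surface scope.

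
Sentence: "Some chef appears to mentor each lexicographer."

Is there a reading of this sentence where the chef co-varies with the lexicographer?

Yes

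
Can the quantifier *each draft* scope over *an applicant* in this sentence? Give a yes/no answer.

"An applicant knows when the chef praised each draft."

No

The DP *each draft* is contained in the embedded question *when the chef praised each draft*.
The wh-island constraint blocks QR out of an embedded interrogative.
*each draft* > *an applicant* would require crossing that boundary, which is illicit.
(Only the surface reading survives: one fixed applicant with respect to all the relevant drafts.)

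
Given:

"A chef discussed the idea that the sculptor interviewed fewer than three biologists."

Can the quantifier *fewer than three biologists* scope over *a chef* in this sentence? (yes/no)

No

*fewer than three biologists* occurs within the complex NP *the idea that the sculptor interviewed fewer than three biologists*.
Noun-complement clauses are scope islands (the Complex NP Constraint): a quantifier inside one cannot scope into the matrix.
There is no licit LF on which *fewer than three biologists* c-commands *a chef*.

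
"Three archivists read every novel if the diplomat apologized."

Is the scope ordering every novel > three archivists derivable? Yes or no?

Yes

*every novel* is a matrix argument; the adjunct is an island but the target quantifier is outside it.
QR within a single clause is free, so the lower quantifier may take scope over the higher one.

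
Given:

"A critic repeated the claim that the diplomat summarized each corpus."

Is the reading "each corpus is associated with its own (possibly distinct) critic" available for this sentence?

This is the *each corpus* > *a critic* reading.
*each corpus* sits inside the complex NP *the claim that the diplomat summarized each corpus*.
Since the clause is the complement of a nominal head, the CNPC blocks scope extraction.
Hence only narrow scope for *each corpus* (under *a critic*) survives.

No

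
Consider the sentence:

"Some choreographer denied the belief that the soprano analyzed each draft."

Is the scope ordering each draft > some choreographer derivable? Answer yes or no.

No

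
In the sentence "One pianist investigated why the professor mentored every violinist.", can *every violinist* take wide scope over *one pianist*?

No

Structurally, *every violinist* is inside the embedded question *why the professor mentored every violinist*.
Embedded wh-clauses are opaque for QR, so the quantifier stays inside the question.
Hence only narrow scope for *every violinist* (under *one pianist*) survives.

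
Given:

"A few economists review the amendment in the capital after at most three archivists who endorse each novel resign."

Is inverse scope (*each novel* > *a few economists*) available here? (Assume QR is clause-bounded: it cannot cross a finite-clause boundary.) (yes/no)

No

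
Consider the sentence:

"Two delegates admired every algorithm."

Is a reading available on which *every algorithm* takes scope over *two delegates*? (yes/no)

*two delegates* and *every algorithm* are co-arguments of the matrix verb, with nothing but a clause-internal boundary between them.
QR within a single clause is free, so the lower quantifier may take scope over the higher one.
So *every algorithm* > *two delegates* is among the available readings.

Yes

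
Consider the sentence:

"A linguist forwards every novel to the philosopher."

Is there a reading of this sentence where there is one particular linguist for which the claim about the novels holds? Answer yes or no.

The described interpretation is the *a linguist* > *every novel* scoping.
Surface scope (*a linguist* > *every novel*) is always derivable; islands only block QR, not in-situ interpretation.

Yes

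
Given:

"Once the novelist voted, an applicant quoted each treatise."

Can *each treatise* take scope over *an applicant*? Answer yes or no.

Yes

Neither queried DP is inside the adjunct, so the adjunct-island constraint does not apply.
With no island boundary between them, the object can take inverse scope over the subject via ordinary QR within the clause.
Both orderings are possible: *an applicant* > *each treatise* and *each treatise* > *an applicant*.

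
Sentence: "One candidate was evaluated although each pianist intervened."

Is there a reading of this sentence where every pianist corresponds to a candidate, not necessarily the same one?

The paraphrase describes the scope ordering *each pianist* > *one candidate*.
The DP *each pianist* is contained in the adjunct clause *although each pianist intervened*.
Adjuncts are opaque for quantifier raising; a quantifier in an adjunct stays inside it.
*each pianist* > *one candidate* would require crossing that boundary, which is illicit.

No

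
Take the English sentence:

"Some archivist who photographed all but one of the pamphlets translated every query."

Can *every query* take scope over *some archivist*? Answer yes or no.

Yes

*every query* sits in the matrix clause, not in the relative clause on *some archivist*.
Clause-internal QR can adjoin the lower DP above the subject, yielding the inverse reading.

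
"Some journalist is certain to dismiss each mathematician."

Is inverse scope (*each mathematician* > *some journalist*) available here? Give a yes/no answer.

The matrix predicate is a raising verb, whose infinitival complement is not a scope island — *each mathematician* can QR into the matrix clause.
Nothing blocks QR of the lower DP to a position above the higher one, so inverse scope is available.

Yes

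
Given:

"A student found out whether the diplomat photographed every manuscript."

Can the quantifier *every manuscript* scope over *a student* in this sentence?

No

The DP *every manuscript* is contained in the embedded question *whether the diplomat photographed every manuscript*.
An indirect question is a wh-island; the filled [Spec,CP] blocks QR across the CP edge.
Hence only narrow scope for *every manuscript* (under *a student*) survives.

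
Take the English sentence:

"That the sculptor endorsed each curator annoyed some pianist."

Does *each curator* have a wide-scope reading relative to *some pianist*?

No

*each curator* occurs within the sentential subject *that the sculptor endorsed each curator*.
The subject-island constraint blocks QR out of a clausal subject.
The ordering *each curator* > *some pianist* is therefore underivable.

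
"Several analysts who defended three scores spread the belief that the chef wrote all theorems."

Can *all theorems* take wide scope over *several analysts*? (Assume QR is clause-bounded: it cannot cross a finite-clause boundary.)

The DP *all theorems* is contained in the complex NP *the belief that the chef wrote all theorems*.
Noun-complement clauses are scope islands (the Complex NP Constraint): a quantifier inside one cannot scope into the matrix.
Hence only narrow scope for *all theorems* (under *several analysts*) survives.

No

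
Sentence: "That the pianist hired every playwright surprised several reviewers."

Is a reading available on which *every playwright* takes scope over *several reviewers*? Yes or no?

No

The DP *every playwright* is contained in the sentential subject *that the pianist hired every playwright*.
The subject-island constraint blocks QR out of a clausal subject.
There is no licit LF on which *every playwright* c-commands *several reviewers*.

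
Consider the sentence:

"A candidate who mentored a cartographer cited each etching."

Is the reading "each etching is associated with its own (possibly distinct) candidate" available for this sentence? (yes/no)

The paraphrase describes the scope ordering *each etching* > *a candidate*.
The RC *who mentored a cartographer* is an island, but *each etching* is not inside it — it is the matrix object, a clausemate of *a candidate*.
No island intervenes, so both surface and inverse scope are derivable.

Yes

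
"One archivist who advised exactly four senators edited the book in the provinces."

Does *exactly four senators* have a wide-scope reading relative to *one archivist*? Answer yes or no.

*exactly four senators* occurs within the relative clause *who advised exactly four senators*.
The relative clause forms an island for QR, so the quantifier is confined to the head noun's restrictor.
There is no licit LF on which *exactly four senators* c-commands *one archivist*.
(Only the surface reading survives: one fixed archivist with respect to all the relevant senators.)

No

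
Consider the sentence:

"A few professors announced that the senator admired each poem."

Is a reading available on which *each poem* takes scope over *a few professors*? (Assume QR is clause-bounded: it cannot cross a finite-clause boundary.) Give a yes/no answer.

No

The DP *each poem* is contained in the finite complement clause *that the senator admired each poem*.
Given the clause-boundedness assumption, QR cannot cross the finite CP into the matrix.
Hence only narrow scope for *each poem* (under *a few professors*) survives.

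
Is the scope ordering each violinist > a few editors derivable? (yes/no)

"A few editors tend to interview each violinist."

Yes

Raising constructions are monoclausal for scope purposes; *each violinist* is not separated from *a few editors* by any island.
With no island boundary between them, the object can take inverse scope over the subject via ordinary QR within the clause.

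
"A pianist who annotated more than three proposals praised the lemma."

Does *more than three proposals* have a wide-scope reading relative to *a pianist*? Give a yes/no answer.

No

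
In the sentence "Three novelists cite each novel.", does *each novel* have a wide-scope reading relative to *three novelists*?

*three novelists* and *each novel* are co-arguments of the matrix verb, with nothing but a clause-internal boundary between them.
Since no island is crossed, the inverse ordering is licensed alongside surface scope.
So *each novel* > *three novelists* is among the available readings.

Yes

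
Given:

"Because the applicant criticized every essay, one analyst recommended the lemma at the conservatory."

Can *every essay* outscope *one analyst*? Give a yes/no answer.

*every essay* sits inside the adjunct clause *because the applicant criticized every essay*.
Adjunct clauses are scope islands: a quantifier inside an adjunct cannot raise into the matrix clause.
*every essay* is confined to the island and cannot take scope over *one analyst*.

No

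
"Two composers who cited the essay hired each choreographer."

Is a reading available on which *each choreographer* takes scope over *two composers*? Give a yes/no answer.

The relative clause *who cited the essay* modifies *two composers*, but *each choreographer* is not inside that relative clause — it is an argument of the matrix verb.
No island intervenes, so both surface and inverse scope are derivable.

Yes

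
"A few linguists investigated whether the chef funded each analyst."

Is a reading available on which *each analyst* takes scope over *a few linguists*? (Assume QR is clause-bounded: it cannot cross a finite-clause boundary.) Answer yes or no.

No

*each analyst* occurs within the embedded question *whether the chef funded each analyst*.
An indirect question is a wh-island; the filled [Spec,CP] blocks QR across the CP edge.
So *each analyst* cannot raise to a position above *a few linguists*.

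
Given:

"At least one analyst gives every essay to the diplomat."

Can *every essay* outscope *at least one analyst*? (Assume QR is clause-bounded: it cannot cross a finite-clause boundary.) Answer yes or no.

Both DPs are arguments of the same predicate; there is no clause or island boundary between them.
QR within a single clause is free, so the lower quantifier may take scope over the higher one.

Yes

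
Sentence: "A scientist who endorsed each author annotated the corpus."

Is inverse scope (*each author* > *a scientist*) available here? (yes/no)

*each author* sits inside the relative clause *who endorsed each author*.
Quantifiers inside a relative clause are trapped there; the RC boundary blocks QR.
So *each author* cannot raise high enough to outscope *a scientist*; only the surface ordering *a scientist* > *each author* is available.
(Only the surface reading survives: one fixed scientist with respect to all the relevant authors.)

No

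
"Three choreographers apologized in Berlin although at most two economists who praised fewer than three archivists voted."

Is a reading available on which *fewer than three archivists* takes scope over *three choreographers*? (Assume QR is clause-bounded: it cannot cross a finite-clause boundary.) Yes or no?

No

The DP *fewer than three archivists* is contained in the relative clause *who praised fewer than three archivists*, which is itself inside the adjunct *although at most two economists who praised fewer than three archivists voted*.
Nested islands: the RC island is itself inside an adjunct island, so wide scope is doubly excluded.
So *fewer than three archivists* cannot raise to a position above *three choreographers*.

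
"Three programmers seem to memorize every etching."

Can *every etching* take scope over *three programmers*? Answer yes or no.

*every etching* is the object of the infinitival complement of a raising predicate; raising infinitives are transparent for QR, so the two DPs are in effect clausemates.
Clause-internal QR can adjoin the lower DP above the subject, yielding the inverse reading.
Both orderings are possible: *three programmers* > *every etching* and *every etching* > *three programmers*.

Yes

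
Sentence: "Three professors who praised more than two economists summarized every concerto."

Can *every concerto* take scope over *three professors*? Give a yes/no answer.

The relative clause *who praised more than two economists* modifies *three professors*, but *every concerto* is not inside that relative clause — it is an argument of the matrix verb.
Clause-internal QR can adjoin the lower DP above the subject, yielding the inverse reading.

Yes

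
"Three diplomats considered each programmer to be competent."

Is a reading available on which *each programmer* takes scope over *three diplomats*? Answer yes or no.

Yes

*each programmer* is an ECM subject; ECM complements are not islands, and the embedded quantifier may take matrix scope.
Ordinary QR to a clause-peripheral position gives the wide-scope LF for the lower DP.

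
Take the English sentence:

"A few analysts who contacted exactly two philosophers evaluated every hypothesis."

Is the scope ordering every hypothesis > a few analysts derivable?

The RC *who contacted exactly two philosophers* is an island, but *every hypothesis* is not inside it — it is the matrix object, a clausemate of *a few analysts*.
Since no island is crossed, the inverse ordering is licensed alongside surface scope.

Yes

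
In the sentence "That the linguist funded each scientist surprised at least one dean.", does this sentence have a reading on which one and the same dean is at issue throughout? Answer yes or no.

Yes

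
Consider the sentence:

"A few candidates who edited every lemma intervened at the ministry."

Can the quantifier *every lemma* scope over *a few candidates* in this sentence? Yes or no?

*every lemma* is embedded in the relative clause *who edited every lemma*.
Relative clauses block scope extraction: QR cannot target a position outside the modified NP.
The inverse ordering *every lemma* > *a few candidates* is therefore underivable.

No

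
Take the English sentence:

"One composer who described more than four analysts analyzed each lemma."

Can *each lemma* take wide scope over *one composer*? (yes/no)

Yes

Although the sentence contains a relative clause (*who described more than four analysts*), *each lemma* is outside it, in the matrix VP.
No island intervenes, so both surface and inverse scope are derivable.
So *each lemma* > *one composer* is among the available readings.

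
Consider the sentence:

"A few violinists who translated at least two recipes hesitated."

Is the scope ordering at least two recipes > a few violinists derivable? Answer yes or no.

*at least two recipes* sits inside the relative clause *who translated at least two recipes*.
QR out of a relative clause is ruled out by the relative-clause island constraint.
*at least two recipes* is confined to the island and cannot take scope over *a few violinists*.

No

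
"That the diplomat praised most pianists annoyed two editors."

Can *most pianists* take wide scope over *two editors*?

No

*most pianists* sits inside the sentential subject *that the diplomat praised most pianists*.
Clausal subjects are scope islands; QR from inside the subject into the matrix is barred.
The ordering *most pianists* > *two editors* is therefore underivable.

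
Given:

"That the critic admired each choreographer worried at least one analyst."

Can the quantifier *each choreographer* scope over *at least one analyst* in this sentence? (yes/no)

No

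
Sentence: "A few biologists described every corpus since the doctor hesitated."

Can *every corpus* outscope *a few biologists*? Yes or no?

Yes

The adjunct clause does not contain *every corpus*, which is the matrix object.
Clause-internal QR can adjoin the lower DP above the subject, yielding the inverse reading.
So *every corpus* > *a few biologists* is among the available readings.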